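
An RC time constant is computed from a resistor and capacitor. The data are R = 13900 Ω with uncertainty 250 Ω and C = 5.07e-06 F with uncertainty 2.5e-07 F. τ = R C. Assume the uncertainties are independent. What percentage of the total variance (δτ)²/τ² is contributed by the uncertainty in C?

(δτ/τ)² = (1·δR/R)² + (1·δC/C)²
  R term: (1×0.0180)² = 0.000323
  C term: (1×0.0493)² = 0.00243
Total = 0.00275. Share from C = 0.00243/0.00275 = 0.883.

88.3%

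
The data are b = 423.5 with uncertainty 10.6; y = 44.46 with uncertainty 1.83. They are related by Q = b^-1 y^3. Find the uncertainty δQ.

Relative error in a monomial: (δQ/Q)² = Σ (nᵢ · δxᵢ/xᵢ)².
  (-1·δb/b)² = (-1×0.0250)² = 0.000626;  (3·δy/y)² = (3×0.0412)² = 0.0152
δQ/Q = √(0.0159) = 0.126
Q = 207.5, so δQ = 0.126 × 207.5 = 26.1.

26.1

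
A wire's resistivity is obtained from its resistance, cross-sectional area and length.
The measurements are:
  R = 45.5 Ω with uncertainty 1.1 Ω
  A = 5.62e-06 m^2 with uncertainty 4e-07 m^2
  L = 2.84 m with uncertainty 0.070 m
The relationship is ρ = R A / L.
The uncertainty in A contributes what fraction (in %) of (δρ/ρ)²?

(δρ/ρ)² = (1·δR/R)² + (1·δA/A)² + (-1·δL/L)²
  R term: (1×0.0242)² = 0.000584
  A term: (1×0.0712)² = 0.00507
  L term: (-1×0.0246)² = 0.000608
Total = 0.00626. Share from A = 0.00507/0.00626 = 0.810.

81.0%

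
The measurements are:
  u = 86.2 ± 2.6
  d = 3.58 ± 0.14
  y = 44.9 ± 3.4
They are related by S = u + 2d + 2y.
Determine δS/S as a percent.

3.98%

S is a linear combination, so absolute uncertainties add in quadrature:
  (δu)² = 6.76;  (2·δd)² = 0.0784;  (2·δy)² = 46.2
δS = √(53.1) = 7.29
S = 183, so δS/S = 7.29/183 = 0.0398.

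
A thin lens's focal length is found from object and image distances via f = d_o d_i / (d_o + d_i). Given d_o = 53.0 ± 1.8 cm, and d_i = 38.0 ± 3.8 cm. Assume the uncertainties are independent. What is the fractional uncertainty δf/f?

0.0599

∂f/∂d_o = (d_i/(d_o+d_i))² = 0.174;  ∂f/∂d_i = (d_o/(d_o+d_i))² = 0.339
δf = √((∂f/∂d_o · δd_o)² + (∂f/∂d_i · δd_i)²) = √(0.0985 + 1.66) = 1.33 cm
f = 22.1 cm, so δf/f = 1.33/22.1 = 0.0599.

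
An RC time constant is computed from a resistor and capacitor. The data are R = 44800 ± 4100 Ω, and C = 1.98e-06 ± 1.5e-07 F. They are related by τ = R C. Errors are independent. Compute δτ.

0.0105 s

τ is a product of powers, so relative uncertainties combine in quadrature:
  (1·δR/R)² = (1×0.0915)² = 0.00838;  (1·δC/C)² = (1×0.0758)² = 0.00574
δτ/τ = √(0.0141) = 0.119
τ = 0.0887 s, so δτ = 0.119 × 0.0887 = 0.0105 s.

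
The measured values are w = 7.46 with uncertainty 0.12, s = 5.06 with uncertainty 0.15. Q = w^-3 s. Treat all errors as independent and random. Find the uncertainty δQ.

Products/powers → add relative errors in quadrature, weighted by exponent:
  (-3·δw/w)² = (-3×0.0161)² = 0.00233;  (1·δs/s)² = (1×0.0296)² = 0.000879
δQ/Q = √(0.00321) = 0.0566
Q = 0.0122, so δQ = 0.0566 × 0.0122 = 0.000690.

0.000690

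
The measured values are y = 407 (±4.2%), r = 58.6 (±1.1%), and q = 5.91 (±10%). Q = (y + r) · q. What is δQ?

293

Let u = y + r = 466. δu = √(δy² + δr²) = √(292 + 0.416) = 17.1, so δu/u = 0.0367.
Q is then a monomial in u, q:
δQ/Q = √((δu/u)² + (1·δq/q)²) = √(0.00135 + 0.0100) = 0.107
Q = 2750, so δQ = 0.107 × 2750 = 293.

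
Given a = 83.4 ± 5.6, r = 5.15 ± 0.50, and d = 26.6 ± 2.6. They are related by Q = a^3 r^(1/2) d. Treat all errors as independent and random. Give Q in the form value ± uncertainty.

Since Q is a product/quotient, work with relative uncertainties:
  (3·δa/a)² = (3×0.0671)² = 0.0406;  (½·δr/r)² = (0.5×0.0971)² = 0.00236;  (1·δd/d)² = (1×0.0977)² = 0.00955
δQ/Q = √(0.0525) = 0.229
Q = 3.5e+07, so δQ = 0.229 × 3.5e+07 = 8.02e+06.

(3.50 ± 0.802) × 10^7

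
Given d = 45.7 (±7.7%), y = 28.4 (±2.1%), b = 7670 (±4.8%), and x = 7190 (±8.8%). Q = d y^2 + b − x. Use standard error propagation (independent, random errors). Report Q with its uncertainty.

Let p = d·y^2 = 36900. δp/p = √((1·δd/d)² + (2·δy/y)²) = √(0.00593 + 0.00176) = 0.0877, so δp = 3230.
Q = p + b − x: δQ = √(δp² + δb² + δx²) = √(1.05e+07 + 1.36e+05 + 4e+05) = 3310
Q = 37300.

37300 ± 3310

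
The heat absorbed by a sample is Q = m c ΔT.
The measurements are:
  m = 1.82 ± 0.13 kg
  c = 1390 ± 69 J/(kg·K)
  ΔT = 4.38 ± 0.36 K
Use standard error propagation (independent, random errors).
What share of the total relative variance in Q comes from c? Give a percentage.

17.2%

(δQ/Q)² = (1·δm/m)² + (1·δc/c)² + (1·δΔT/ΔT)²
  m term: (1×0.0714)² = 0.00510
  c term: (1×0.0496)² = 0.00246
  ΔT term: (1×0.0822)² = 0.00676
Total = 0.0143. Share from c = 0.00246/0.0143 = 0.172.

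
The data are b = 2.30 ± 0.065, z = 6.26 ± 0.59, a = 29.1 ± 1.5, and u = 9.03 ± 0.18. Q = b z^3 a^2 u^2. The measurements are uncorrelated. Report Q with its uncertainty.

(3.90 ± 1.19) × 10^7

Each factor contributes (exponent × relative error)² to (δQ/Q)²:
  (1·δb/b)² = (1×0.0283)² = 0.000799;  (3·δz/z)² = (3×0.0942)² = 0.0799;  (2·δa/a)² = (2×0.0515)² = 0.0106;  (2·δu/u)² = (2×0.0199)² = 0.00159
δQ/Q = √(0.0930) = 0.305
Q = 3.9e+07, so δQ = 0.305 × 3.9e+07 = 1.19e+07.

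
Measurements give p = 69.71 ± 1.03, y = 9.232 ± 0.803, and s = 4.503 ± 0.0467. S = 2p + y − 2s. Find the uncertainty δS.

For a sum/difference, combine absolute errors in quadrature:
  (2·δp)² = 4.24;  (δy)² = 0.645;  (2·δs)² = 0.00872
δS = √(4.90) = 2.21

2.21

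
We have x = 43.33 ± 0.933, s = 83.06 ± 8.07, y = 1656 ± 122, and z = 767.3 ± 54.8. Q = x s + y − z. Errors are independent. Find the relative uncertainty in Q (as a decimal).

0.0852

Let p = x·s = 3599. δp/p = √((1·δx/x)² + (1·δs/s)²) = √(0.000464 + 0.00944) = 0.0995, so δp = 358.
Q = p + y − z: δQ = √(δp² + δy² + δz²) = √(1.28e+05 + 14900 + 3000) = 382
Q = 4488, so δQ/Q = 382/4488 = 0.0852.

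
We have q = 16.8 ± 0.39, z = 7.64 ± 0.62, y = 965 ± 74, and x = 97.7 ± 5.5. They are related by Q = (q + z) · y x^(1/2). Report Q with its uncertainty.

Let u = q + z = 24.4. δu = √(δq² + δz²) = √(0.152 + 0.384) = 0.732, so δu/u = 0.0300.
Q is then a monomial in u, y, x:
δQ/Q = √((δu/u)² + (1·δy/y)² + (½·δx/x)²) = √(0.000898 + 0.00588 + 0.000792) = 0.0870
Q = 2.33e+05, so δQ = 0.0870 × 2.33e+05 = 20300.

(2.33 ± 0.203) × 10^5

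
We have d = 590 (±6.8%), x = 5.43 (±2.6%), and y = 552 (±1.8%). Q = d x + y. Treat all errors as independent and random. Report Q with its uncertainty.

3760 ± 233

Let p = d·x = 3200. δp/p = √((1·δd/d)² + (1·δx/x)²) = √(0.00462 + 0.000676) = 0.0728, so δp = 233.
Q = p + y: δQ = √(δp² + δy²) = √(54400 + 98.7) = 233
Q = 3760.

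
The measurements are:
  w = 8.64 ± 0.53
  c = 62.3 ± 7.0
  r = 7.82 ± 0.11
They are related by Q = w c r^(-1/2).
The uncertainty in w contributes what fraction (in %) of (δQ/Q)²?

22.9%

(δQ/Q)² = (1·δw/w)² + (1·δc/c)² + (−½·δr/r)²
  w term: (1×0.0613)² = 0.00376
  c term: (1×0.112)² = 0.0126
  r term: (-0.5×0.0141)² = 4.95e-05
Total = 0.0164. Share from w = 0.00376/0.0164 = 0.229.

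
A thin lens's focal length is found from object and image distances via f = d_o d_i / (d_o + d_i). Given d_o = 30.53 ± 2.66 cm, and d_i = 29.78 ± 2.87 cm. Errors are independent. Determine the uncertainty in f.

0.981 cm

∂f/∂d_o = (d_i/(d_o+d_i))² = 0.244;  ∂f/∂d_i = (d_o/(d_o+d_i))² = 0.256
δf = √((∂f/∂d_o · δd_o)² + (∂f/∂d_i · δd_i)²) = √(0.421 + 0.541) = 0.981 cm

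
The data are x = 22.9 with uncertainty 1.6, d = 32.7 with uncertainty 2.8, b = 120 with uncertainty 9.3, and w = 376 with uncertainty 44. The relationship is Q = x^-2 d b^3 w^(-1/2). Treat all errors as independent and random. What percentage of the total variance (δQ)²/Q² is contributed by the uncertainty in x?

23.2%

(δQ/Q)² = (-2·δx/x)² + (1·δd/d)² + (3·δb/b)² + (−½·δw/w)²
  x term: (-2×0.0699)² = 0.0195
  d term: (1×0.0856)² = 0.00733
  b term: (3×0.0775)² = 0.0541
  w term: (-0.5×0.117)² = 0.00342
Total = 0.0843. Share from x = 0.0195/0.0843 = 0.232.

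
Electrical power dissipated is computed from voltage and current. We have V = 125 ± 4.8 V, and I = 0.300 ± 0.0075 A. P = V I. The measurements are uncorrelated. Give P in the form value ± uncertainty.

Each factor contributes (exponent × relative error)² to (δP/P)²:
  (1·δV/V)² = (1×0.0384)² = 0.00147;  (1·δI/I)² = (1×0.0250)² = 0.000625
δP/P = √(0.00210) = 0.0458
P = 37.5 W, so δP = 0.0458 × 37.5 = 1.72 W.

37.5 ± 1.72 W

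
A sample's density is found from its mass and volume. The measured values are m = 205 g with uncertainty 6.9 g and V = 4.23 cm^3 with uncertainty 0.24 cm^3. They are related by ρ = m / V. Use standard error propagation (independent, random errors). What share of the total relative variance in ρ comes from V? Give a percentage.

74.0%

(δρ/ρ)² = (1·δm/m)² + (-1·δV/V)²
  m term: (1×0.0337)² = 0.00113
  V term: (-1×0.0567)² = 0.00322
Total = 0.00435. Share from V = 0.00322/0.00435 = 0.740.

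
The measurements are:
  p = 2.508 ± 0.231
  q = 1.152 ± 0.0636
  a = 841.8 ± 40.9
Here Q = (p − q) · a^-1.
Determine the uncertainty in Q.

Let u = p − q = 1.356. δu = √(δp² + δq²) = √(0.0534 + 0.00404) = 0.240, so δu/u = 0.177.
Q is then a monomial in u, a:
δQ/Q = √((δu/u)² + (-1·δa/a)²) = √(0.0312 + 0.00236) = 0.183
Q = 0.001611, so δQ = 0.183 × 0.001611 = 0.000295.

0.000295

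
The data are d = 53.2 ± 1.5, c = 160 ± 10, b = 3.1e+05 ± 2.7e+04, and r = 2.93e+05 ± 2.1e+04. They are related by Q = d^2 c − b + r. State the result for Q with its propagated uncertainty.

Let p = d^2·c = 4.53e+05. δp/p = √((2·δd/d)² + (1·δc/c)²) = √(0.00318 + 0.00391) = 0.0842, so δp = 38100.
Q = p − b + r: δQ = √(δp² + δb² + δr²) = √(1.45e+09 + 7.29e+08 + 4.41e+08) = 51200
Q = 4.36e+05.

(4.36 ± 0.512) × 10^5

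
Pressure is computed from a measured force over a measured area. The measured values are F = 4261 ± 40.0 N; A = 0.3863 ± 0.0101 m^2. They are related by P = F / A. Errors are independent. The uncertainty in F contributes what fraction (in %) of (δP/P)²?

(δP/P)² = (1·δF/F)² + (-1·δA/A)²
  F term: (1×0.00939)² = 8.81e-05
  A term: (-1×0.0261)² = 0.000684
Total = 0.000772. Share from F = 8.81e-05/0.000772 = 0.114.

11.4%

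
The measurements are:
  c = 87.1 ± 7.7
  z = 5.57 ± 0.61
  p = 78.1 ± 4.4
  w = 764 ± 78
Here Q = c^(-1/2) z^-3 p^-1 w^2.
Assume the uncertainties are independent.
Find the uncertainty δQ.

Since Q is a product/quotient, work with relative uncertainties:
  (−½·δc/c)² = (-0.5×0.0884)² = 0.00195;  (-3·δz/z)² = (-3×0.110)² = 0.108;  (-1·δp/p)² = (-1×0.0563)² = 0.00317;  (2·δw/w)² = (2×0.102)² = 0.0417
δQ/Q = √(0.155) = 0.393
Q = 4.63, so δQ = 0.393 × 4.63 = 1.82.

1.82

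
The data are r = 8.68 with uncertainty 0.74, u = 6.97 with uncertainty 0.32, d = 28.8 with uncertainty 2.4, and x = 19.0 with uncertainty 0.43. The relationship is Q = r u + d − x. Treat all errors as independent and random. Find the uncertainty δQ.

Let p = r·u = 60.5. δp/p = √((1·δr/r)² + (1·δu/u)²) = √(0.00727 + 0.00211) = 0.0968, so δp = 5.86.
Q = p + d − x: δQ = √(δp² + δd² + δx²) = √(34.3 + 5.76 + 0.185) = 6.35

6.35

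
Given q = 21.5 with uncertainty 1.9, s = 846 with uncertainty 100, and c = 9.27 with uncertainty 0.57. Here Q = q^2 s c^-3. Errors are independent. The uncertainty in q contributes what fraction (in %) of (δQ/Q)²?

39.4%

(δQ/Q)² = (2·δq/q)² + (1·δs/s)² + (-3·δc/c)²
  q term: (2×0.0884)² = 0.0312
  s term: (1×0.118)² = 0.0140
  c term: (-3×0.0615)² = 0.0340
Total = 0.0792. Share from q = 0.0312/0.0792 = 0.394.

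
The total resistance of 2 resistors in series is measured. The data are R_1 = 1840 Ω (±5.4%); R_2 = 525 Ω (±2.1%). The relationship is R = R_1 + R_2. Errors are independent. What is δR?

100.0 Ω

Each term contributes (cᵢ δxᵢ)² to (δR)²:
  (δR_1)² = 9870;  (δR_2)² = 122
δR = √(9990) = 100.0 Ω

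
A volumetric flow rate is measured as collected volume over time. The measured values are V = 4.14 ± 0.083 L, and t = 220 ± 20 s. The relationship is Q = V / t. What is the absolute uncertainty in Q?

0.00175 L/s

Products/powers → add relative errors in quadrature, weighted by exponent:
  (1·δV/V)² = (1×0.0200)² = 0.000402;  (-1·δt/t)² = (-1×0.0909)² = 0.00826
δQ/Q = √(0.00867) = 0.0931
Q = 0.0188 L/s, so δQ = 0.0931 × 0.0188 = 0.00175 L/s.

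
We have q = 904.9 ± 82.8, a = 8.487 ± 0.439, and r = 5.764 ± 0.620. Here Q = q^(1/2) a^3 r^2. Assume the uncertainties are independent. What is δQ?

Relative error in a monomial: (δQ/Q)² = Σ (nᵢ · δxᵢ/xᵢ)².
  (½·δq/q)² = (0.5×0.0915)² = 0.00209;  (3·δa/a)² = (3×0.0517)² = 0.0241;  (2·δr/r)² = (2×0.108)² = 0.0463
δQ/Q = √(0.0725) = 0.269
Q = 611000, so δQ = 0.269 × 611000 = 1.64e+05.

1.64e+05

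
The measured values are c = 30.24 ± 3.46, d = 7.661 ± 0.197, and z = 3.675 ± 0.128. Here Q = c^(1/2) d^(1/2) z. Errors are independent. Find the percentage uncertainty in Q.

6.82%

Relative error in a monomial: (δQ/Q)² = Σ (nᵢ · δxᵢ/xᵢ)².
  (½·δc/c)² = (0.5×0.114)² = 0.00327;  (½·δd/d)² = (0.5×0.0257)² = 0.000165;  (1·δz/z)² = (1×0.0348)² = 0.00121
δQ/Q = √(0.00465) = 0.0682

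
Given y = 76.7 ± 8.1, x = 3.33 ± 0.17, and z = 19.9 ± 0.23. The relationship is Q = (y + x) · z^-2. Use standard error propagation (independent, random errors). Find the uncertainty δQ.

0.0210

Let u = y + x = 80.0. δu = √(δy² + δx²) = √(65.6 + 0.0289) = 8.10, so δu/u = 0.101.
Q is then a monomial in u, z:
δQ/Q = √((δu/u)² + (-2·δz/z)²) = √(0.0102 + 0.000534) = 0.104
Q = 0.202, so δQ = 0.104 × 0.202 = 0.0210.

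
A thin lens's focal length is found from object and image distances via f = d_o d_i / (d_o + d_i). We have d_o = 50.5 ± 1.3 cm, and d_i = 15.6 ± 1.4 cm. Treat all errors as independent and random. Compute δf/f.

0.0688

∂f/∂d_o = (d_i/(d_o+d_i))² = 0.0557;  ∂f/∂d_i = (d_o/(d_o+d_i))² = 0.584
δf = √((∂f/∂d_o · δd_o)² + (∂f/∂d_i · δd_i)²) = √(0.00524 + 0.668) = 0.820 cm
f = 11.9 cm, so δf/f = 0.820/11.9 = 0.0688.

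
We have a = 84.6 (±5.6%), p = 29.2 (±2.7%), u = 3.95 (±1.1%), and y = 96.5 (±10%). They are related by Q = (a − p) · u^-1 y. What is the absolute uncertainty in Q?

180

Let w = a − p = 55.4. δw = √(δa² + δp²) = √(22.4 + 0.622) = 4.80, so δw/w = 0.0867.
Q is then a monomial in w, u, y:
δQ/Q = √((δw/w)² + (-1·δu/u)² + (1·δy/y)²) = √(0.00752 + 0.000121 + 0.0100) = 0.133
Q = 1350, so δQ = 0.133 × 1350 = 180.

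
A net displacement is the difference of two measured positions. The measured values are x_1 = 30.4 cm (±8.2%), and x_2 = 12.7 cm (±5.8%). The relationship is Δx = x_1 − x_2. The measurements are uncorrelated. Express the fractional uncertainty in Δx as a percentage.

Sums and differences: (δΔx)² = Σ (cᵢ δxᵢ)².
  (δx_1)² = 6.21;  (δx_2)² = 0.543
δΔx = √(6.76) = 2.60 cm
Δx = 17.7 cm, so δΔx/Δx = 2.60/17.7 = 0.147.

14.7%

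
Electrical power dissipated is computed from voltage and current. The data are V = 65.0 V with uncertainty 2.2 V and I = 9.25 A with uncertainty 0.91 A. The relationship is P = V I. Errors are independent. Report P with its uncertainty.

P is a product of powers, so relative uncertainties combine in quadrature:
  (1·δV/V)² = (1×0.0338)² = 0.00115;  (1·δI/I)² = (1×0.0984)² = 0.00968
δP/P = √(0.0108) = 0.104
P = 601 W, so δP = 0.104 × 601 = 62.6 W.

601 ± 62.6 W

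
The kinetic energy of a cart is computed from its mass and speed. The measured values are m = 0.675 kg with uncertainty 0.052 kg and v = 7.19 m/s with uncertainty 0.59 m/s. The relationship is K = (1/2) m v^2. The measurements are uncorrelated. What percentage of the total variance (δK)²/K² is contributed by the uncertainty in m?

(δK/K)² = (1·δm/m)² + (2·δv/v)²
  m term: (1×0.0770)² = 0.00593
  v term: (2×0.0821)² = 0.0269
Total = 0.0329. Share from m = 0.00593/0.0329 = 0.181.

18.1%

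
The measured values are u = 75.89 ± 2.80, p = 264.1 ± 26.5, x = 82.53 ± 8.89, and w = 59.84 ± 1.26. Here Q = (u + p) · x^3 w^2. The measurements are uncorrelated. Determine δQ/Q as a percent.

Let h = u + p = 340.0. δh = √(δu² + δp²) = √(7.84 + 702) = 26.6, so δh/h = 0.0784.
Q is then a monomial in h, x, w:
δQ/Q = √((δh/h)² + (3·δx/x)² + (2·δw/w)²) = √(0.00614 + 0.104 + 0.00177) = 0.335

33.5%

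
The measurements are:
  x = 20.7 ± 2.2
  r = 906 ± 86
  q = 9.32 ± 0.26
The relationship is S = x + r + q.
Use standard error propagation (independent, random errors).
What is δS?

For a sum/difference, combine absolute errors in quadrature:
  (δx)² = 4.84;  (δr)² = 7400;  (δq)² = 0.0676
δS = √(7400) = 86.0

86.0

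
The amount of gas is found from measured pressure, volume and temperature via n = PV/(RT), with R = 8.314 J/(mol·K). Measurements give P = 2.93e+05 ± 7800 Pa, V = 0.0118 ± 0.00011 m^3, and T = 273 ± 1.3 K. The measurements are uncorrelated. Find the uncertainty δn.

n is a product of powers, so relative uncertainties combine in quadrature:
  (1·δP/P)² = (1×0.0266)² = 0.000709;  (1·δV/V)² = (1×0.00932)² = 8.69e-05;  (-1·δT/T)² = (-1×0.00476)² = 2.27e-05
δn/n = √(0.000818) = 0.0286
n = 1.52 mol, so δn = 0.0286 × 1.52 = 0.0436 mol.

0.0436 mol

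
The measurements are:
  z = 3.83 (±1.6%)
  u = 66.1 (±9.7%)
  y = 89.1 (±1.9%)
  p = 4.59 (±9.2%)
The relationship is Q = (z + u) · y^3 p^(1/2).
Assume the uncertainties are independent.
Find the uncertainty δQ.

Let w = z + u = 69.9. δw = √(δz² + δu²) = √(0.00376 + 41.1) = 6.41, so δw/w = 0.0917.
Q is then a monomial in w, y, p:
δQ/Q = √((δw/w)² + (3·δy/y)² + (½·δp/p)²) = √(0.00841 + 0.00325 + 0.00212) = 0.117
Q = 1.06e+08, so δQ = 0.117 × 1.06e+08 = 1.24e+07.

1.24e+07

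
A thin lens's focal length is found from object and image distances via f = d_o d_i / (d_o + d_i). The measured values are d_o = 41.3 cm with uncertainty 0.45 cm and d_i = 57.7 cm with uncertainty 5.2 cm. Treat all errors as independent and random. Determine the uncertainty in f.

∂f/∂d_o = (d_i/(d_o+d_i))² = 0.340;  ∂f/∂d_i = (d_o/(d_o+d_i))² = 0.174
δf = √((∂f/∂d_o · δd_o)² + (∂f/∂d_i · δd_i)²) = √(0.0234 + 0.819) = 0.918 cm

0.918 cm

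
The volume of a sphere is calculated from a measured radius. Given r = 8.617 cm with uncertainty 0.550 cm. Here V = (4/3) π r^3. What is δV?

V ∝ r^3, so δV/V = |3| · δr/r = 3 × 0.0638 = 0.191.
V = 2680 cm^3, so δV = 0.191 × 2680 = 513 cm^3.

513 cm^3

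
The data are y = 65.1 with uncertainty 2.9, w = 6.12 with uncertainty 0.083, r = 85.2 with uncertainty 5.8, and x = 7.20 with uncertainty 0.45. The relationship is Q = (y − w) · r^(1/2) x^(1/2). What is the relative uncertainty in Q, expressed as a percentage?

Let u = y − w = 59.0. δu = √(δy² + δw²) = √(8.41 + 0.00689) = 2.90, so δu/u = 0.0492.
Q is then a monomial in u, r, x:
δQ/Q = √((δu/u)² + (½·δr/r)² + (½·δx/x)²) = √(0.00242 + 0.00116 + 0.000977) = 0.0675

6.75%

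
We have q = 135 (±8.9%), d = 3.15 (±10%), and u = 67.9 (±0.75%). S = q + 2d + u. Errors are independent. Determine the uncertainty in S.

For a sum/difference, combine absolute errors in quadrature:
  (δq)² = 144;  (2·δd)² = 0.397;  (δu)² = 0.259
δS = √(145) = 12.0

12.0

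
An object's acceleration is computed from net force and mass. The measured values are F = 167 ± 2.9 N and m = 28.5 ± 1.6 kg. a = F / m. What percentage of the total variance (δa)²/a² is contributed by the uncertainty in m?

(δa/a)² = (1·δF/F)² + (-1·δm/m)²
  F term: (1×0.0174)² = 0.000302
  m term: (-1×0.0561)² = 0.00315
Total = 0.00345. Share from m = 0.00315/0.00345 = 0.913.

91.3%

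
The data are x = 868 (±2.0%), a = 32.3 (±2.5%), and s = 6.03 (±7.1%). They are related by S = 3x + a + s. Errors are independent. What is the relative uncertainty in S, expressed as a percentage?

1.97%

Sums and differences: (δS)² = Σ (cᵢ δxᵢ)².
  (3·δx)² = 2710;  (δa)² = 0.652;  (δs)² = 0.183
δS = √(2710) = 52.1
S = 2640, so δS/S = 52.1/2640 = 0.0197.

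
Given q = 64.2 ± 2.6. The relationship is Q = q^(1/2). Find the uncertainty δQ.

0.162

For a monomial Q ∝ q^(1/2), fractional errors add in quadrature:
  (½·δq/q)² = (0.5×0.0405)² = 0.000410
δQ/Q = √(0.000410) = 0.0202
Q = 8.01, so δQ = 0.0202 × 8.01 = 0.162.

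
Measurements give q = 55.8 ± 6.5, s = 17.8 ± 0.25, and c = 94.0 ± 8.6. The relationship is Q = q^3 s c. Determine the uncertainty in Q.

Each factor contributes (exponent × relative error)² to (δQ/Q)²:
  (3·δq/q)² = (3×0.116)² = 0.122;  (1·δs/s)² = (1×0.0140)² = 0.000197;  (1·δc/c)² = (1×0.0915)² = 0.00837
δQ/Q = √(0.131) = 0.362
Q = 2.91e+08, so δQ = 0.362 × 2.91e+08 = 1.05e+08.

1.05e+08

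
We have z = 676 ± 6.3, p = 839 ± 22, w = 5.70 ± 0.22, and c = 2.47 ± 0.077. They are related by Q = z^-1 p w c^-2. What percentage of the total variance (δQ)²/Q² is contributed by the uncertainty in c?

63.2%

(δQ/Q)² = (-1·δz/z)² + (1·δp/p)² + (1·δw/w)² + (-2·δc/c)²
  z term: (-1×0.00932)² = 8.69e-05
  p term: (1×0.0262)² = 0.000688
  w term: (1×0.0386)² = 0.00149
  c term: (-2×0.0312)² = 0.00389
Total = 0.00615. Share from c = 0.00389/0.00615 = 0.632.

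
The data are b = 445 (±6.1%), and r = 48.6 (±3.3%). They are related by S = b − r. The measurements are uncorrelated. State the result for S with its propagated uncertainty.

For a sum/difference, combine absolute errors in quadrature:
  (δb)² = 737;  (δr)² = 2.57
δS = √(739) = 27.2
S = 396.

396 ± 27.2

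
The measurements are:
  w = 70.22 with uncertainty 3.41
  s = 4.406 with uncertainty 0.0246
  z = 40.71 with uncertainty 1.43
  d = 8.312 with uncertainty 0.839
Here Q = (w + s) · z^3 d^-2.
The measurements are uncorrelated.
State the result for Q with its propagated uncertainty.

Let u = w + s = 74.63. δu = √(δw² + δs²) = √(11.6 + 0.000605) = 3.41, so δu/u = 0.0457.
Q is then a monomial in u, z, d:
δQ/Q = √((δu/u)² + (3·δz/z)² + (-2·δd/d)²) = √(0.00209 + 0.0111 + 0.0408) = 0.232
Q = 72880, so δQ = 0.232 × 72880 = 16900.

72880 ± 16900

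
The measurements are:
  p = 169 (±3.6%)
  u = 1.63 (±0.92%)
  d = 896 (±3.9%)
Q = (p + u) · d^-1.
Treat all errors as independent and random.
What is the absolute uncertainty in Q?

Let w = p + u = 171. δw = √(δp² + δu²) = √(37.0 + 0.000225) = 6.08, so δw/w = 0.0357.
Q is then a monomial in w, d:
δQ/Q = √((δw/w)² + (-1·δd/d)²) = √(0.00127 + 0.00152) = 0.0528
Q = 0.190, so δQ = 0.0528 × 0.190 = 0.0101.

0.0101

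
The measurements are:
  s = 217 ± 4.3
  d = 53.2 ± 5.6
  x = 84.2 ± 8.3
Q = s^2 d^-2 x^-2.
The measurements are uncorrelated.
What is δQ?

0.000683

Since Q is a product/quotient, work with relative uncertainties:
  (2·δs/s)² = (2×0.0198)² = 0.00157;  (-2·δd/d)² = (-2×0.105)² = 0.0443;  (-2·δx/x)² = (-2×0.0986)² = 0.0389
δQ/Q = √(0.0848) = 0.291
Q = 0.00235, so δQ = 0.291 × 0.00235 = 0.000683.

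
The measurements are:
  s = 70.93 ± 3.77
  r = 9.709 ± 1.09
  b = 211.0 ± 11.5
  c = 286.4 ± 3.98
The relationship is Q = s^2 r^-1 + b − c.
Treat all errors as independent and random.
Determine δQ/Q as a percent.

18.3%

Let p = s^2·r^-1 = 518.2. δp/p = √((2·δs/s)² + (-1·δr/r)²) = √(0.0113 + 0.0126) = 0.155, so δp = 80.1.
Q = p + b − c: δQ = √(δp² + δb² + δc²) = √(6420 + 132 + 15.8) = 81.0
Q = 442.8, so δQ/Q = 81.0/442.8 = 0.183.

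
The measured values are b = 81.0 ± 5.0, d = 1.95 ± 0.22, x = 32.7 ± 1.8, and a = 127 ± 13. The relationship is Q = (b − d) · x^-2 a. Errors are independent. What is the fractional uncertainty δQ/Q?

0.163

Let u = b − d = 79.0. δu = √(δb² + δd²) = √(25.0 + 0.0484) = 5.00, so δu/u = 0.0633.
Q is then a monomial in u, x, a:
δQ/Q = √((δu/u)² + (-2·δx/x)² + (1·δa/a)²) = √(0.00401 + 0.0121 + 0.0105) = 0.163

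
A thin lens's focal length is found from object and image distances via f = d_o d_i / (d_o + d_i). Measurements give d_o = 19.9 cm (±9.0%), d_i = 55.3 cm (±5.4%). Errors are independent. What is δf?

0.991 cm

∂f/∂d_o = (d_i/(d_o+d_i))² = 0.541;  ∂f/∂d_i = (d_o/(d_o+d_i))² = 0.0700
δf = √((∂f/∂d_o · δd_o)² + (∂f/∂d_i · δd_i)²) = √(0.938 + 0.0437) = 0.991 cm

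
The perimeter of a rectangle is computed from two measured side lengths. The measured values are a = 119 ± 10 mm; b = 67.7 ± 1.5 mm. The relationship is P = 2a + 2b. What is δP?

20.2 mm

Sums and differences: (δP)² = Σ (cᵢ δxᵢ)².
  (2·δa)² = 400;  (2·δb)² = 9.00
δP = √(409) = 20.2 mm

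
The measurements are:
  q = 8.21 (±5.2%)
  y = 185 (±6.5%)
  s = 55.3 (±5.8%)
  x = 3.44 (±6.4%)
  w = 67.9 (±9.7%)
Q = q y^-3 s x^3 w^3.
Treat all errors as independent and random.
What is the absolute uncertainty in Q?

For a monomial Q ∝ q, y^-3, s, x^3, w^3, fractional errors add in quadrature:
  (1·δq/q)² = (1×0.0520)² = 0.00270;  (-3·δy/y)² = (-3×0.0650)² = 0.0380;  (1·δs/s)² = (1×0.0580)² = 0.00336;  (3·δx/x)² = (3×0.0640)² = 0.0369;  (3·δw/w)² = (3×0.0970)² = 0.0847
δQ/Q = √(0.166) = 0.407
Q = 914, so δQ = 0.407 × 914 = 372.

372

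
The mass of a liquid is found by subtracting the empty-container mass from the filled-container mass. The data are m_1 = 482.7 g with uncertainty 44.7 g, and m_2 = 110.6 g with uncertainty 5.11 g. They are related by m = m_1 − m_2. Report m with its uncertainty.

372.1 ± 45.0 g

Sums and differences: (δm)² = Σ (cᵢ δxᵢ)².
  (δm_1)² = 2000;  (δm_2)² = 26.1
δm = √(2020) = 45.0 g
m = 372.1 g.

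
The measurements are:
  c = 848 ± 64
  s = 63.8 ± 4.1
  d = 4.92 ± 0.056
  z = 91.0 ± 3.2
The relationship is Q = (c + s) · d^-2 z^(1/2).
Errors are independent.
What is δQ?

27.3

Let u = c + s = 912. δu = √(δc² + δs²) = √(4100 + 16.8) = 64.1, so δu/u = 0.0703.
Q is then a monomial in u, d, z:
δQ/Q = √((δu/u)² + (-2·δd/d)² + (½·δz/z)²) = √(0.00495 + 0.000518 + 0.000309) = 0.0760
Q = 359, so δQ = 0.0760 × 359 = 27.3.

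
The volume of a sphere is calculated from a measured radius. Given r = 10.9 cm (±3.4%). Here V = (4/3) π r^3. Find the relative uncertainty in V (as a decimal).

V ∝ r^3, so δV/V = |3| · δr/r = 3 × 0.0340 = 0.102.

0.102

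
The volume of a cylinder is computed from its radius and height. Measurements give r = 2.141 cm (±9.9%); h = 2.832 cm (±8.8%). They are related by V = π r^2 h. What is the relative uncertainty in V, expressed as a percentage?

21.7%

Each factor contributes (exponent × relative error)² to (δV/V)²:
  (2·δr/r)² = (2×0.0990)² = 0.0392;  (1·δh/h)² = (1×0.0880)² = 0.00774
δV/V = √(0.0469) = 0.217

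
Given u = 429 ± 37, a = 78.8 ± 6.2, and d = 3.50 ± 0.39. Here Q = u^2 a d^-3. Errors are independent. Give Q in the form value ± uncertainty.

Relative error in a monomial: (δQ/Q)² = Σ (nᵢ · δxᵢ/xᵢ)².
  (2·δu/u)² = (2×0.0862)² = 0.0298;  (1·δa/a)² = (1×0.0787)² = 0.00619;  (-3·δd/d)² = (-3×0.111)² = 0.112
δQ/Q = √(0.148) = 0.384
Q = 3.38e+05, so δQ = 0.384 × 3.38e+05 = 1.3e+05.

(3.38 ± 1.30) × 10^5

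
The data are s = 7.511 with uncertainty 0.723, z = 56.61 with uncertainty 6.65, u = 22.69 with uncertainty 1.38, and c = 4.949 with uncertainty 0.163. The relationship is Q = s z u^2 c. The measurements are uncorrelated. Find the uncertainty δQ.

Products/powers → add relative errors in quadrature, weighted by exponent:
  (1·δs/s)² = (1×0.0963)² = 0.00927;  (1·δz/z)² = (1×0.117)² = 0.0138;  (2·δu/u)² = (2×0.0608)² = 0.0148;  (1·δc/c)² = (1×0.0329)² = 0.00108
δQ/Q = √(0.0389) = 0.197
Q = 1.083e+06, so δQ = 0.197 × 1.083e+06 = 2.14e+05.

2.14e+05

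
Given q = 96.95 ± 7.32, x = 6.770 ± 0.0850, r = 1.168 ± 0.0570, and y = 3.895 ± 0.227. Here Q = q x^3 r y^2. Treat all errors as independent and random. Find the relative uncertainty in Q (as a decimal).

0.152

For a monomial Q ∝ q, x^3, r, y^2, fractional errors add in quadrature:
  (1·δq/q)² = (1×0.0755)² = 0.00570;  (3·δx/x)² = (3×0.0126)² = 0.00142;  (1·δr/r)² = (1×0.0488)² = 0.00238;  (2·δy/y)² = (2×0.0583)² = 0.0136
δQ/Q = √(0.0231) = 0.152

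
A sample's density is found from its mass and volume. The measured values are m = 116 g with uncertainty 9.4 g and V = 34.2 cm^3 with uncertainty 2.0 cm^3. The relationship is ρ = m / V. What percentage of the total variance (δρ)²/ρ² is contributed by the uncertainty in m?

(δρ/ρ)² = (1·δm/m)² + (-1·δV/V)²
  m term: (1×0.0810)² = 0.00657
  V term: (-1×0.0585)² = 0.00342
Total = 0.00999. Share from m = 0.00657/0.00999 = 0.658.

65.8%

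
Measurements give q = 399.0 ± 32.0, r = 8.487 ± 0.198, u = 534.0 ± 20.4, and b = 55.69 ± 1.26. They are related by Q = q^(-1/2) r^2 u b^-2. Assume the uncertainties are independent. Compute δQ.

Q is a product of powers, so relative uncertainties combine in quadrature:
  (−½·δq/q)² = (-0.5×0.0802)² = 0.00161;  (2·δr/r)² = (2×0.0233)² = 0.00218;  (1·δu/u)² = (1×0.0382)² = 0.00146;  (-2·δb/b)² = (-2×0.0226)² = 0.00205
δQ/Q = √(0.00729) = 0.0854
Q = 0.6209, so δQ = 0.0854 × 0.6209 = 0.0530.

0.0530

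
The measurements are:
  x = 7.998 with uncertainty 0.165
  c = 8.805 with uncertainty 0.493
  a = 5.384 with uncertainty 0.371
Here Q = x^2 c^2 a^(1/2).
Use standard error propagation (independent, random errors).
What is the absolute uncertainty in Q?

Relative error in a monomial: (δQ/Q)² = Σ (nᵢ · δxᵢ/xᵢ)².
  (2·δx/x)² = (2×0.0206)² = 0.00170;  (2·δc/c)² = (2×0.0560)² = 0.0125;  (½·δa/a)² = (0.5×0.0689)² = 0.00119
δQ/Q = √(0.0154) = 0.124
Q = 11510, so δQ = 0.124 × 11510 = 1430.

1430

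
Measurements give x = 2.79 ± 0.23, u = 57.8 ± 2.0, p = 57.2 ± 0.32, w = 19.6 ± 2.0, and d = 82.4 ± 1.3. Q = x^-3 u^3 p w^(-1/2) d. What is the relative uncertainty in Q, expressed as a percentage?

27.4%

Products/powers → add relative errors in quadrature, weighted by exponent:
  (-3·δx/x)² = (-3×0.0824)² = 0.0612;  (3·δu/u)² = (3×0.0346)² = 0.0108;  (1·δp/p)² = (1×0.00559)² = 3.13e-05;  (−½·δw/w)² = (-0.5×0.102)² = 0.00260;  (1·δd/d)² = (1×0.0158)² = 0.000249
δQ/Q = √(0.0748) = 0.274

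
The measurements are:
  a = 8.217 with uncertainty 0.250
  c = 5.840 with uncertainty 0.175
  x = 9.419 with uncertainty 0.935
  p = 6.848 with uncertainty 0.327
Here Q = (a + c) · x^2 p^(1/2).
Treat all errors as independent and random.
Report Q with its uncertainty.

3264 ± 656

Let u = a + c = 14.06. δu = √(δa² + δc²) = √(0.0625 + 0.0306) = 0.305, so δu/u = 0.0217.
Q is then a monomial in u, x, p:
δQ/Q = √((δu/u)² + (2·δx/x)² + (½·δp/p)²) = √(0.000471 + 0.0394 + 0.000570) = 0.201
Q = 3264, so δQ = 0.201 × 3264 = 656.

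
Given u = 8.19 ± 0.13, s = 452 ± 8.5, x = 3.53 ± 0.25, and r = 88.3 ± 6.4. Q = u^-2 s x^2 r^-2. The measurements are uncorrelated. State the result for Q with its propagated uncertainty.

0.0108 ± 0.00222

Each factor contributes (exponent × relative error)² to (δQ/Q)²:
  (-2·δu/u)² = (-2×0.0159)² = 0.00101;  (1·δs/s)² = (1×0.0188)² = 0.000354;  (2·δx/x)² = (2×0.0708)² = 0.0201;  (-2·δr/r)² = (-2×0.0725)² = 0.0210
δQ/Q = √(0.0424) = 0.206
Q = 0.0108, so δQ = 0.206 × 0.0108 = 0.00222.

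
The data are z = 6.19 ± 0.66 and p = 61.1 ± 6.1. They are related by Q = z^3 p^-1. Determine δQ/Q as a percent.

33.5%

Each factor contributes (exponent × relative error)² to (δQ/Q)²:
  (3·δz/z)² = (3×0.107)² = 0.102;  (-1·δp/p)² = (-1×0.0998)² = 0.00997
δQ/Q = √(0.112) = 0.335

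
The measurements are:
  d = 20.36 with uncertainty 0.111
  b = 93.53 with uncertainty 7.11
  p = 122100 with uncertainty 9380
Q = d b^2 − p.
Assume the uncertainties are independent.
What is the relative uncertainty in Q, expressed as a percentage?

Let w = d·b^2 = 178100. δw/w = √((1·δd/d)² + (2·δb/b)²) = √(2.97e-05 + 0.0231) = 0.152, so δw = 27100.
Q = w − p: δQ = √(δw² + δp²) = √(7.34e+08 + 8.8e+07) = 28700
Q = 56010, so δQ/Q = 28700/56010 = 0.512.

51.2%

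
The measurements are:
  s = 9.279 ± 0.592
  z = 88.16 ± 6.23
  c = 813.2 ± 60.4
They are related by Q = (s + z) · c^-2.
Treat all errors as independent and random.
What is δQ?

2.38e-05

Let u = s + z = 97.44. δu = √(δs² + δz²) = √(0.350 + 38.8) = 6.26, so δu/u = 0.0642.
Q is then a monomial in u, c:
δQ/Q = √((δu/u)² + (-2·δc/c)²) = √(0.00412 + 0.0221) = 0.162
Q = 0.0001473, so δQ = 0.162 × 0.0001473 = 2.38e-05.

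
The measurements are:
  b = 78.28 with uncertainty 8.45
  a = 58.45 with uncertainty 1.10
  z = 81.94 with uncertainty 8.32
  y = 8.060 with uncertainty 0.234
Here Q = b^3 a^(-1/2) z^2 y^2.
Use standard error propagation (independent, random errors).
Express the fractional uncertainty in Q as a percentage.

Since Q is a product/quotient, work with relative uncertainties:
  (3·δb/b)² = (3×0.108)² = 0.105;  (−½·δa/a)² = (-0.5×0.0188)² = 8.85e-05;  (2·δz/z)² = (2×0.102)² = 0.0412;  (2·δy/y)² = (2×0.0290)² = 0.00337
δQ/Q = √(0.150) = 0.387

38.7%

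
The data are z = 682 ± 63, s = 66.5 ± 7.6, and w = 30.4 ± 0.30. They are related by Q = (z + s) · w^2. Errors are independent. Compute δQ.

Let u = z + s = 748. δu = √(δz² + δs²) = √(3970 + 57.8) = 63.5, so δu/u = 0.0848.
Q is then a monomial in u, w:
δQ/Q = √((δu/u)² + (2·δw/w)²) = √(0.00719 + 0.000390) = 0.0870
Q = 6.92e+05, so δQ = 0.0870 × 6.92e+05 = 60200.

60200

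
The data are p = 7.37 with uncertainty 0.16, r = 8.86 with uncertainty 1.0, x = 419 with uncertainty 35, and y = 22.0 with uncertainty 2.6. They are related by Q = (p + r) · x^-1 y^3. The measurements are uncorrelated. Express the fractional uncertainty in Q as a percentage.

37.0%

Let u = p + r = 16.2. δu = √(δp² + δr²) = √(0.0256 + 1.00) = 1.01, so δu/u = 0.0624.
Q is then a monomial in u, x, y:
δQ/Q = √((δu/u)² + (-1·δx/x)² + (3·δy/y)²) = √(0.00389 + 0.00698 + 0.126) = 0.370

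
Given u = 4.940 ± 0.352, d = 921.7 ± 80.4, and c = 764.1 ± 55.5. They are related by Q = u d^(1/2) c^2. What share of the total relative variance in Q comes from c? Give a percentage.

75.1%

(δQ/Q)² = (1·δu/u)² + (½·δd/d)² + (2·δc/c)²
  u term: (1×0.0713)² = 0.00508
  d term: (0.5×0.0872)² = 0.00190
  c term: (2×0.0726)² = 0.0211
Total = 0.0281. Share from c = 0.0211/0.0281 = 0.751.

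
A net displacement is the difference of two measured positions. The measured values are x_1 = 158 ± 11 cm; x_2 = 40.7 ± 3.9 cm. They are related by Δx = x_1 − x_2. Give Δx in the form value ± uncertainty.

117 ± 11.7 cm

Each term contributes (cᵢ δxᵢ)² to (δΔx)²:
  (δx_1)² = 121;  (δx_2)² = 15.2
δΔx = √(136) = 11.7 cm
Δx = 117 cm.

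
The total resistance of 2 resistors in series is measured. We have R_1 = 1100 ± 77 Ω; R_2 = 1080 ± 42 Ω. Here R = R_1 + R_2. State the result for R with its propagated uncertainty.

2180 ± 87.7 Ω

Sums and differences: (δR)² = Σ (cᵢ δxᵢ)².
  (δR_1)² = 5930;  (δR_2)² = 1760
δR = √(7690) = 87.7 Ω
R = 2180 Ω.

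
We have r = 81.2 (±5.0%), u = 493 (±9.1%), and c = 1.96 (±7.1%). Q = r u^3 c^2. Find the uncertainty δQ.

Q is a product of powers, so relative uncertainties combine in quadrature:
  (1·δr/r)² = (1×0.0500)² = 0.00250;  (3·δu/u)² = (3×0.0910)² = 0.0745;  (2·δc/c)² = (2×0.0710)² = 0.0202
δQ/Q = √(0.0972) = 0.312
Q = 3.74e+10, so δQ = 0.312 × 3.74e+10 = 1.17e+10.

1.17e+10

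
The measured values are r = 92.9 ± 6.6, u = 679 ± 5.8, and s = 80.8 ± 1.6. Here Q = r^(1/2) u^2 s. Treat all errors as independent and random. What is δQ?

1.58e+07

Q is a product of powers, so relative uncertainties combine in quadrature:
  (½·δr/r)² = (0.5×0.0710)² = 0.00126;  (2·δu/u)² = (2×0.00854)² = 0.000292;  (1·δs/s)² = (1×0.0198)² = 0.000392
δQ/Q = √(0.00195) = 0.0441
Q = 3.59e+08, so δQ = 0.0441 × 3.59e+08 = 1.58e+07.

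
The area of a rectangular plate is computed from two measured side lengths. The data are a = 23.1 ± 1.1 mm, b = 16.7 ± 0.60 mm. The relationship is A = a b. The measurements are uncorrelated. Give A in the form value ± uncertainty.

Since A is a product/quotient, work with relative uncertainties:
  (1·δa/a)² = (1×0.0476)² = 0.00227;  (1·δb/b)² = (1×0.0359)² = 0.00129
δA/A = √(0.00356) = 0.0597
A = 386 mm^2, so δA = 0.0597 × 386 = 23.0 mm^2.

386 ± 23.0 mm^2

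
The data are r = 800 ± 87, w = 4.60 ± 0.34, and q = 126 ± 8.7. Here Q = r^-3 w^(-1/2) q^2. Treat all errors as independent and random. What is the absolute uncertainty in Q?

Each factor contributes (exponent × relative error)² to (δQ/Q)²:
  (-3·δr/r)² = (-3×0.109)² = 0.106;  (−½·δw/w)² = (-0.5×0.0739)² = 0.00137;  (2·δq/q)² = (2×0.0690)² = 0.0191
δQ/Q = √(0.127) = 0.356
Q = 1.45e-05, so δQ = 0.356 × 1.45e-05 = 5.15e-06.

5.15e-06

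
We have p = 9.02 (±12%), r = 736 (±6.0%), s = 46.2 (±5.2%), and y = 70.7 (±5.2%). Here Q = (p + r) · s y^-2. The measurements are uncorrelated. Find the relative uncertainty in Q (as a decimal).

Let u = p + r = 745. δu = √(δp² + δr²) = √(1.17 + 1950) = 44.2, so δu/u = 0.0593.
Q is then a monomial in u, s, y:
δQ/Q = √((δu/u)² + (1·δs/s)² + (-2·δy/y)²) = √(0.00352 + 0.00270 + 0.0108) = 0.131

0.131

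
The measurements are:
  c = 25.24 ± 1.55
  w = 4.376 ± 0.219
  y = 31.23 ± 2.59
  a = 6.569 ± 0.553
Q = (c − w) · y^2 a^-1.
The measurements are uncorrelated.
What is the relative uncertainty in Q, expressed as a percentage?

Let u = c − w = 20.86. δu = √(δc² + δw²) = √(2.40 + 0.0480) = 1.57, so δu/u = 0.0750.
Q is then a monomial in u, y, a:
δQ/Q = √((δu/u)² + (2·δy/y)² + (-1·δa/a)²) = √(0.00563 + 0.0275 + 0.00709) = 0.201

20.1%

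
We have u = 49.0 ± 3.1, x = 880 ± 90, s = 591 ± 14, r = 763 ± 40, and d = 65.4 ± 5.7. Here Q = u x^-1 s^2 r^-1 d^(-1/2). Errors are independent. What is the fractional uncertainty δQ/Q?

Each factor contributes (exponent × relative error)² to (δQ/Q)²:
  (1·δu/u)² = (1×0.0633)² = 0.00400;  (-1·δx/x)² = (-1×0.102)² = 0.0105;  (2·δs/s)² = (2×0.0237)² = 0.00224;  (-1·δr/r)² = (-1×0.0524)² = 0.00275;  (−½·δd/d)² = (-0.5×0.0872)² = 0.00190
δQ/Q = √(0.0214) = 0.146

0.146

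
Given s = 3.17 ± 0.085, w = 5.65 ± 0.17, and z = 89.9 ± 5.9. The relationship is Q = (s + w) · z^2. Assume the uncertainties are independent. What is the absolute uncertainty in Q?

9480

Let u = s + w = 8.82. δu = √(δs² + δw²) = √(0.00723 + 0.0289) = 0.190, so δu/u = 0.0215.
Q is then a monomial in u, z:
δQ/Q = √((δu/u)² + (2·δz/z)²) = √(0.000464 + 0.0172) = 0.133
Q = 71300, so δQ = 0.133 × 71300 = 9480.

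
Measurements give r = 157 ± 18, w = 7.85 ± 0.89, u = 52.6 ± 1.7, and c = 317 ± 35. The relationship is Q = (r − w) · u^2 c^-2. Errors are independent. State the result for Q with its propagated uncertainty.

Let h = r − w = 149. δh = √(δr² + δw²) = √(324 + 0.792) = 18.0, so δh/h = 0.121.
Q is then a monomial in h, u, c:
δQ/Q = √((δh/h)² + (2·δu/u)² + (-2·δc/c)²) = √(0.0146 + 0.00418 + 0.0488) = 0.260
Q = 4.11, so δQ = 0.260 × 4.11 = 1.07.

4.11 ± 1.07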